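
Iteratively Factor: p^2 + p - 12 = (p + 4)*(p - 3)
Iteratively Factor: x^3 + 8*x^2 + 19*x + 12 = (x + 3)*(x^2 + 5*x + 4) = (x + 3)*(x + 4)*(x + 1)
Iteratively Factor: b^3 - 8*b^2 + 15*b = (b - 5)*(b^2 - 3*b) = b*(b - 5)*(b - 3)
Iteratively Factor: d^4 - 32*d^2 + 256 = (d + 4)*(d^3 - 4*d^2 - 16*d + 64) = (d + 4)^2*(d^2 - 8*d + 16) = (d - 4)*(d + 4)^2*(d - 4)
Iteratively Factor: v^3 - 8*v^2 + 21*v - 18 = (v - 2)*(v^2 - 6*v + 9) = (v - 3)*(v - 2)*(v - 3)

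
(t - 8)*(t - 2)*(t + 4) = t^3 - 6*t^2 - 24*t + 64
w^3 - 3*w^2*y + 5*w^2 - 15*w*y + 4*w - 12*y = (w + 1)*(w + 4)*(w - 3*y)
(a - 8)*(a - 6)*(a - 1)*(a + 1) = a^4 - 14*a^3 + 47*a^2 + 14*a - 48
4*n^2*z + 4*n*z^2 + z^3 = z*(2*n + z)^2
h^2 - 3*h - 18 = (h - 6)*(h + 3)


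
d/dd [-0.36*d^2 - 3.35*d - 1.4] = -0.72*d - 3.35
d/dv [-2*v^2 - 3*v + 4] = -4*v - 3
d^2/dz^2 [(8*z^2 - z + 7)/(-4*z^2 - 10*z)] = 7*(12*z^3 - 12*z^2 - 30*z - 25)/(z^3*(8*z^3 + 60*z^2 + 150*z + 125))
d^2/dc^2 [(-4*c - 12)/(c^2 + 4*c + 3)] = -8/(c^3 + 3*c^2 + 3*c + 1)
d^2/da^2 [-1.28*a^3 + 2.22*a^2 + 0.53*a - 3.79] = 4.44 - 7.68*a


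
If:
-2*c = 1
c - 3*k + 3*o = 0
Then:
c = -1/2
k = o - 1/6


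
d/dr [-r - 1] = -1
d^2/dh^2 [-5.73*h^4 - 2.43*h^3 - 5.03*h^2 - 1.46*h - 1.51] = -68.76*h^2 - 14.58*h - 10.06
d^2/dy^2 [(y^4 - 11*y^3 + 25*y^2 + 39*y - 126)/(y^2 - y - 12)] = 2*(y^6 - 3*y^5 - 33*y^4 + 17*y^3 + 990*y^2 - 2970*y + 1494)/(y^6 - 3*y^5 - 33*y^4 + 71*y^3 + 396*y^2 - 432*y - 1728)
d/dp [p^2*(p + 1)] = p*(3*p + 2)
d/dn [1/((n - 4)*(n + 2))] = 2*(1 - n)/(n^4 - 4*n^3 - 12*n^2 + 32*n + 64)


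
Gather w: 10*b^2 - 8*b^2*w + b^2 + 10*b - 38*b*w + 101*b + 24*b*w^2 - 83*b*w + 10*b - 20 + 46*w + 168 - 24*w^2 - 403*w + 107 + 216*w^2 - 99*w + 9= 11*b^2 + 121*b + w^2*(24*b + 192) + w*(-8*b^2 - 121*b - 456) + 264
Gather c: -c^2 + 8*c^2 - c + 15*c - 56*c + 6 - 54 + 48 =7*c^2 - 42*c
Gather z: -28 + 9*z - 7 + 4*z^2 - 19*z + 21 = 4*z^2 - 10*z - 14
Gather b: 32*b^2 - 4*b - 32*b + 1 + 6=32*b^2 - 36*b + 7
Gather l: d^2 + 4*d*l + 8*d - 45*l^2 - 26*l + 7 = d^2 + 8*d - 45*l^2 + l*(4*d - 26) + 7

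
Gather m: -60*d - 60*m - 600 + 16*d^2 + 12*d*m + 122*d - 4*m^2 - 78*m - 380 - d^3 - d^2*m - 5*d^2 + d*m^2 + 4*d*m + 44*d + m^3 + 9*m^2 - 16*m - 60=-d^3 + 11*d^2 + 106*d + m^3 + m^2*(d + 5) + m*(-d^2 + 16*d - 154) - 1040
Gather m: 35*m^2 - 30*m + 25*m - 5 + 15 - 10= 35*m^2 - 5*m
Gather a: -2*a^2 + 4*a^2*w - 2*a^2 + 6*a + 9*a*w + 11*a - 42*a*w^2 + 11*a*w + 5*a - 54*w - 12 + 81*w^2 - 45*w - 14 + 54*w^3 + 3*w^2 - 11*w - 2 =a^2*(4*w - 4) + a*(-42*w^2 + 20*w + 22) + 54*w^3 + 84*w^2 - 110*w - 28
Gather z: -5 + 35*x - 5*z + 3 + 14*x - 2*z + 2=49*x - 7*z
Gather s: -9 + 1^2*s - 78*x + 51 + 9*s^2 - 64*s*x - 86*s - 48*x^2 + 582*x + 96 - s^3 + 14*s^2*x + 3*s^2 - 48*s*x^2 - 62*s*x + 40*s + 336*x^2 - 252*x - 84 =-s^3 + s^2*(14*x + 12) + s*(-48*x^2 - 126*x - 45) + 288*x^2 + 252*x + 54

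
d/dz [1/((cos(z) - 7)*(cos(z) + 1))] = 2*(cos(z) - 3)*sin(z)/((cos(z) - 7)^2*(cos(z) + 1)^2)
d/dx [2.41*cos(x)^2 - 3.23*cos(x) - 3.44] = (3.23 - 4.82*cos(x))*sin(x)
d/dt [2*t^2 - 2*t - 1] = 4*t - 2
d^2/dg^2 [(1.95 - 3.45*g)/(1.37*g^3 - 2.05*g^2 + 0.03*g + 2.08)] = (-38.85183*g^5 + 102.05541*g^4 - 116.33886*g^3 + 167.62356*g^2 - 122.32467*g + 17.06367)/(2.571353*g^9 - 11.542935*g^8 + 17.441196*g^7 + 2.59120100000001*g^6 - 34.668156*g^5 + 26.730993*g^4 + 17.014011*g^3 - 26.601744*g^2 + 0.389376*g + 8.998912)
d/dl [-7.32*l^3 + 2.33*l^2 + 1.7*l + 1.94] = -21.96*l^2 + 4.66*l + 1.7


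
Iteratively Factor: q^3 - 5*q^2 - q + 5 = (q + 1)*(q^2 - 6*q + 5) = (q - 5)*(q + 1)*(q - 1)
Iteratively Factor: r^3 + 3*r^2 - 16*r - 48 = (r + 4)*(r^2 - r - 12) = (r - 4)*(r + 4)*(r + 3)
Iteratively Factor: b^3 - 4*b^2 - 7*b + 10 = (b - 5)*(b^2 + b - 2) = (b - 5)*(b + 2)*(b - 1)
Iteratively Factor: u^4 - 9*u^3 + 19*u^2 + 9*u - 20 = (u - 1)*(u^3 - 8*u^2 + 11*u + 20) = (u - 5)*(u - 1)*(u^2 - 3*u - 4) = (u - 5)*(u - 1)*(u + 1)*(u - 4)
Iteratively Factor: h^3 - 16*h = (h + 4)*(h^2 - 4*h) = h*(h + 4)*(h - 4)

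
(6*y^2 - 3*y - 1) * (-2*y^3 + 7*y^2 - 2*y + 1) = -12*y^5 + 48*y^4 - 31*y^3 + 5*y^2 - y - 1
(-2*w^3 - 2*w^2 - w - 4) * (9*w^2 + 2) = -18*w^5 - 18*w^4 - 13*w^3 - 40*w^2 - 2*w - 8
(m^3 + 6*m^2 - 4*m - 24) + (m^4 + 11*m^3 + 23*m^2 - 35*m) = m^4 + 12*m^3 + 29*m^2 - 39*m - 24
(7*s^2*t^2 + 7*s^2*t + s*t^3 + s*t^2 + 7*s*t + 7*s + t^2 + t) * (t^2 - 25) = 7*s^2*t^4 + 7*s^2*t^3 - 175*s^2*t^2 - 175*s^2*t + s*t^5 + s*t^4 - 18*s*t^3 - 18*s*t^2 - 175*s*t - 175*s + t^4 + t^3 - 25*t^2 - 25*t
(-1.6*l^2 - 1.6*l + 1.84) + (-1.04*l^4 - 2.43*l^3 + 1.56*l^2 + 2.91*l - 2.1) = -1.04*l^4 - 2.43*l^3 - 0.04*l^2 + 1.31*l - 0.26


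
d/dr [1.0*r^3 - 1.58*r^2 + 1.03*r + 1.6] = 3.0*r^2 - 3.16*r + 1.03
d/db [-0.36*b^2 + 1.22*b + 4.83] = 1.22 - 0.72*b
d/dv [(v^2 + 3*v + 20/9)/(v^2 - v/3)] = 10*(-9*v^2 - 12*v + 2)/(3*v^2*(9*v^2 - 6*v + 1))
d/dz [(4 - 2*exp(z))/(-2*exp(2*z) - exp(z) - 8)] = 2*(-(exp(z) - 2)*(4*exp(z) + 1) + 2*exp(2*z) + exp(z) + 8)*exp(z)/(2*exp(2*z) + exp(z) + 8)^2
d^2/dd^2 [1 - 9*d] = 0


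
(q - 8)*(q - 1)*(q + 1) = q^3 - 8*q^2 - q + 8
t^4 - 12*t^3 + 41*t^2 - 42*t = t*(t - 7)*(t - 3)*(t - 2)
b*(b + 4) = b^2 + 4*b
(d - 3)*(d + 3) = d^2 - 9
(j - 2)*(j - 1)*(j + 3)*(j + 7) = j^4 + 7*j^3 - 7*j^2 - 43*j + 42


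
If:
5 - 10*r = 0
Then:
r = 1/2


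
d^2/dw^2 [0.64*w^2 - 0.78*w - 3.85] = 1.28000000000000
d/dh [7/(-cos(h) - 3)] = -7*sin(h)/(cos(h) + 3)^2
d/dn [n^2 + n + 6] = 2*n + 1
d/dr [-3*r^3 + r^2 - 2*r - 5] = -9*r^2 + 2*r - 2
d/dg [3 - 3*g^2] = -6*g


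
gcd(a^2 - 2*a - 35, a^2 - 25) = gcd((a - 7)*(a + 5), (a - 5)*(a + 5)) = a + 5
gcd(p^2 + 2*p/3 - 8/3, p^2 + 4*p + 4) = p + 2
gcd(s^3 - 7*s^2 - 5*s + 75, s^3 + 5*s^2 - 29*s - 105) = s^2 - 2*s - 15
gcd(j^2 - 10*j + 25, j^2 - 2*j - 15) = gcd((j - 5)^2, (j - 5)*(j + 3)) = j - 5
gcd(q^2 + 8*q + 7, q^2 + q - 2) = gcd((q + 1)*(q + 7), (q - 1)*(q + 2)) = 1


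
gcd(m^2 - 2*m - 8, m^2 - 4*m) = m - 4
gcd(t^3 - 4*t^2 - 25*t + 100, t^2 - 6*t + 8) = t - 4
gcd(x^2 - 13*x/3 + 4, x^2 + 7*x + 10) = 1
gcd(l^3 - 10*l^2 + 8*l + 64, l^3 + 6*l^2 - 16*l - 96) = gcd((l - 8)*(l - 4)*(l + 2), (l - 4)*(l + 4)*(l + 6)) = l - 4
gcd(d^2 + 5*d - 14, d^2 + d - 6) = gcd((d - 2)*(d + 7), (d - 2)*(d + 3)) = d - 2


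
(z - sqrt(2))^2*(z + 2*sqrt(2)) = z^3 - 6*z + 4*sqrt(2)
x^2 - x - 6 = (x - 3)*(x + 2)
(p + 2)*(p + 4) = p^2 + 6*p + 8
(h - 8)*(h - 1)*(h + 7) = h^3 - 2*h^2 - 55*h + 56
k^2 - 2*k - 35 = (k - 7)*(k + 5)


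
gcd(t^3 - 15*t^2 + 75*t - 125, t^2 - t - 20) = t - 5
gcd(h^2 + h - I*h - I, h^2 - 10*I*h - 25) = 1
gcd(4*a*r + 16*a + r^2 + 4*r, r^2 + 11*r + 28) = r + 4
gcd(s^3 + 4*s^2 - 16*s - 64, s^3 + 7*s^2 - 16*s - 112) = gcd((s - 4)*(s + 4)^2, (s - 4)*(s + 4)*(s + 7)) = s^2 - 16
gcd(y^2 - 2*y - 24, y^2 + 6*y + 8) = y + 4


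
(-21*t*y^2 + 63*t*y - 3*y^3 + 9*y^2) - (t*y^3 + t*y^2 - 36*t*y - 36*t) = -t*y^3 - 22*t*y^2 + 99*t*y + 36*t - 3*y^3 + 9*y^2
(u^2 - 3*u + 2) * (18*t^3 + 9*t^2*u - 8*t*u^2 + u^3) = 18*t^3*u^2 - 54*t^3*u + 36*t^3 + 9*t^2*u^3 - 27*t^2*u^2 + 18*t^2*u - 8*t*u^4 + 24*t*u^3 - 16*t*u^2 + u^5 - 3*u^4 + 2*u^3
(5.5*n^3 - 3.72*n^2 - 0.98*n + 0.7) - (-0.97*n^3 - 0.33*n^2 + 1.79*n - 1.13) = 6.47*n^3 - 3.39*n^2 - 2.77*n + 1.83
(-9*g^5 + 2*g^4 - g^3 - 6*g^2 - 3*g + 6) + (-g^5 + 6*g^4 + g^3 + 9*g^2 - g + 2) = -10*g^5 + 8*g^4 + 3*g^2 - 4*g + 8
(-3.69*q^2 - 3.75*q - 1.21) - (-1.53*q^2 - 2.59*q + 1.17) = -2.16*q^2 - 1.16*q - 2.38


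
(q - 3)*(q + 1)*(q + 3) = q^3 + q^2 - 9*q - 9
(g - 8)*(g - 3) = g^2 - 11*g + 24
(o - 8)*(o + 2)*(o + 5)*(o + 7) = o^4 + 6*o^3 - 53*o^2 - 402*o - 560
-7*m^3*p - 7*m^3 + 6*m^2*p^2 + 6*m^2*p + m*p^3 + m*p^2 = (-m + p)*(7*m + p)*(m*p + m)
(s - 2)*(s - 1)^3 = s^4 - 5*s^3 + 9*s^2 - 7*s + 2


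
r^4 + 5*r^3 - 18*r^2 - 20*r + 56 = (r - 2)^2*(r + 2)*(r + 7)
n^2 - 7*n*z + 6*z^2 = (n - 6*z)*(n - z)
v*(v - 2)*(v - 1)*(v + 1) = v^4 - 2*v^3 - v^2 + 2*v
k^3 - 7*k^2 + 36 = (k - 6)*(k - 3)*(k + 2)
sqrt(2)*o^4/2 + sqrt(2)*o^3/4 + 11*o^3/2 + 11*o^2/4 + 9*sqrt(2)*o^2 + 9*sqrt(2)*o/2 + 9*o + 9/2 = (o + 1/2)*(o + 3*sqrt(2)/2)*(o + 3*sqrt(2))*(sqrt(2)*o/2 + 1)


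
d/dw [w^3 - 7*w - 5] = 3*w^2 - 7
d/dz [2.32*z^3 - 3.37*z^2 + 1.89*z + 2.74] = 6.96*z^2 - 6.74*z + 1.89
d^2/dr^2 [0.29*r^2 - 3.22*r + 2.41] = 0.580000000000000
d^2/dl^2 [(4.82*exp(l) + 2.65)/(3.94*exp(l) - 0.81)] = (-2.8421709430404e-14*exp(2*l) + 56.520088*exp(l) + 11.619612)*exp(l)/(61.162984*exp(3*l) - 37.722348*exp(2*l) + 7.755102*exp(l) - 0.531441)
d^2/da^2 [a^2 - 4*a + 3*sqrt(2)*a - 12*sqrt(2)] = 2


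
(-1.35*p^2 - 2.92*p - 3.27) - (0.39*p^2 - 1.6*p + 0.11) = -1.74*p^2 - 1.32*p - 3.38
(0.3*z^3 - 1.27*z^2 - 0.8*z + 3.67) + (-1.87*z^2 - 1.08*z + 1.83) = 0.3*z^3 - 3.14*z^2 - 1.88*z + 5.5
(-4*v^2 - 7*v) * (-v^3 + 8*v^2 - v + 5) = 4*v^5 - 25*v^4 - 52*v^3 - 13*v^2 - 35*v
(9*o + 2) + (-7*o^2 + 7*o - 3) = -7*o^2 + 16*o - 1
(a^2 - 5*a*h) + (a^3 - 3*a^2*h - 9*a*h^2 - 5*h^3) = a^3 - 3*a^2*h + a^2 - 9*a*h^2 - 5*a*h - 5*h^3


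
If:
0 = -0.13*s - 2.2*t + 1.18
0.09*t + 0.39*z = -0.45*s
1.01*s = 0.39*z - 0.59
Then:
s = -0.44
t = 0.56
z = 0.38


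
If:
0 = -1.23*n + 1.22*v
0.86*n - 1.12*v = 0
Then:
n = 0.00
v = 0.00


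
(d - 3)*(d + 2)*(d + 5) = d^3 + 4*d^2 - 11*d - 30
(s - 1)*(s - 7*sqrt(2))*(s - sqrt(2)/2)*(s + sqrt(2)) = s^4 - 13*sqrt(2)*s^3/2 - s^3 - 8*s^2 + 13*sqrt(2)*s^2/2 + 8*s + 7*sqrt(2)*s - 7*sqrt(2)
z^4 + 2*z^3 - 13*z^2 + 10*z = z*(z - 2)*(z - 1)*(z + 5)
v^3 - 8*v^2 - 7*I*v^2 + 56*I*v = v*(v - 8)*(v - 7*I)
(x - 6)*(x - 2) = x^2 - 8*x + 12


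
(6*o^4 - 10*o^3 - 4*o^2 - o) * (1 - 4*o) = -24*o^5 + 46*o^4 + 6*o^3 - o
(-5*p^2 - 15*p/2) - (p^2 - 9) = -6*p^2 - 15*p/2 + 9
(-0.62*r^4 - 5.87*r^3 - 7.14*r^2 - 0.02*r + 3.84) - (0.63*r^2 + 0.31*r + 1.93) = -0.62*r^4 - 5.87*r^3 - 7.77*r^2 - 0.33*r + 1.91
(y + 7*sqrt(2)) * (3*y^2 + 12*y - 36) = 3*y^3 + 12*y^2 + 21*sqrt(2)*y^2 - 36*y + 84*sqrt(2)*y - 252*sqrt(2)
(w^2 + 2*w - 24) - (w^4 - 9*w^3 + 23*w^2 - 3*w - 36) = -w^4 + 9*w^3 - 22*w^2 + 5*w + 12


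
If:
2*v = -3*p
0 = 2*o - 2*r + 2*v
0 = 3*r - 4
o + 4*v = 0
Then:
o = 16/9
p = 8/27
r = 4/3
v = -4/9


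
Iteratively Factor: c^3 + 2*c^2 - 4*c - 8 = (c + 2)*(c^2 - 4) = (c + 2)^2*(c - 2)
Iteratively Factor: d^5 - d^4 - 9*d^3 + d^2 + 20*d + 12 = (d + 1)*(d^4 - 2*d^3 - 7*d^2 + 8*d + 12) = (d + 1)^2*(d^3 - 3*d^2 - 4*d + 12) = (d - 2)*(d + 1)^2*(d^2 - d - 6) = (d - 3)*(d - 2)*(d + 1)^2*(d + 2)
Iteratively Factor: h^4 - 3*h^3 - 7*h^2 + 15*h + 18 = (h + 1)*(h^3 - 4*h^2 - 3*h + 18) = (h - 3)*(h + 1)*(h^2 - h - 6) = (h - 3)^2*(h + 1)*(h + 2)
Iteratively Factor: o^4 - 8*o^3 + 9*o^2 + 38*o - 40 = (o - 5)*(o^3 - 3*o^2 - 6*o + 8) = (o - 5)*(o - 4)*(o^2 + o - 2) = (o - 5)*(o - 4)*(o + 2)*(o - 1)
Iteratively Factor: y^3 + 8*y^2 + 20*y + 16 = (y + 4)*(y^2 + 4*y + 4) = (y + 2)*(y + 4)*(y + 2)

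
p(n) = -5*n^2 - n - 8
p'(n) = -10*n - 1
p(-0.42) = -8.46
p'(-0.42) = 3.20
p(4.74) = -125.08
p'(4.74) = -48.40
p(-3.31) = -59.47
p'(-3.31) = 32.10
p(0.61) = -10.47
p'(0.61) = -7.10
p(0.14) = -8.24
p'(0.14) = -2.40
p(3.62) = -77.14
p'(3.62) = -37.20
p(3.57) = -75.29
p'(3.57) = -36.70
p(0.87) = -12.65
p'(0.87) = -9.70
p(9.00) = -422.00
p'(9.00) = -91.00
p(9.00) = -422.00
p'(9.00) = -91.00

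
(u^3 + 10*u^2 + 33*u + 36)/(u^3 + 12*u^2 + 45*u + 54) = (u + 4)/(u + 6)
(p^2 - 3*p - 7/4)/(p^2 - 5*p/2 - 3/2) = (p - 7/2)/(p - 3)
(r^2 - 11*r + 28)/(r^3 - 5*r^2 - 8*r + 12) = (r^2 - 11*r + 28)/(r^3 - 5*r^2 - 8*r + 12)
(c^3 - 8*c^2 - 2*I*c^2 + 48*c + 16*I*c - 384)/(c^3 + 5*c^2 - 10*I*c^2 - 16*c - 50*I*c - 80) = (c^2 + c*(-8 + 6*I) - 48*I)/(c^2 + c*(5 - 2*I) - 10*I)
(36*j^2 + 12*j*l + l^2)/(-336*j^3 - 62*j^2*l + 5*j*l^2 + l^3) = (-6*j - l)/(56*j^2 + j*l - l^2)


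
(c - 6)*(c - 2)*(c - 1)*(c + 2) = c^4 - 7*c^3 + 2*c^2 + 28*c - 24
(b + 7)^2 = b^2 + 14*b + 49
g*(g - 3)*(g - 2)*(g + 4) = g^4 - g^3 - 14*g^2 + 24*g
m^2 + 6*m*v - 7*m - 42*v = (m - 7)*(m + 6*v)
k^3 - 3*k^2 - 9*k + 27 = (k - 3)^2*(k + 3)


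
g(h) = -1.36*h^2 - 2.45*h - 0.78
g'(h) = -2.72*h - 2.45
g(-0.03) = -0.71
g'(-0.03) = -2.37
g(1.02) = -4.69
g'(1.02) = -5.22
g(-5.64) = -30.22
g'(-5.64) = 12.89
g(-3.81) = -11.19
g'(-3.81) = 7.91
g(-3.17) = -6.68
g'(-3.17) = 6.17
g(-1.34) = 0.06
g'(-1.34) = 1.19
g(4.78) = -43.56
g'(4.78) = -15.45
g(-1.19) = 0.21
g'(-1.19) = 0.79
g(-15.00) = -270.03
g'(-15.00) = 38.35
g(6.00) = -64.44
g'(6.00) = -18.77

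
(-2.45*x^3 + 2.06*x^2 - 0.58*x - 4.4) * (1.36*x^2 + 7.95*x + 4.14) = -3.332*x^5 - 16.6759*x^4 + 5.4452*x^3 - 2.0666*x^2 - 37.3812*x - 18.216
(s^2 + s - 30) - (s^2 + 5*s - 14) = -4*s - 16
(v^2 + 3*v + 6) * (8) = 8*v^2 + 24*v + 48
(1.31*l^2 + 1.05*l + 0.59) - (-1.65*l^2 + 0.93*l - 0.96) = 2.96*l^2 + 0.12*l + 1.55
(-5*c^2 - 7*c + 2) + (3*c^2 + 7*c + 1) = 3 - 2*c^2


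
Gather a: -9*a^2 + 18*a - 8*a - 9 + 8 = -9*a^2 + 10*a - 1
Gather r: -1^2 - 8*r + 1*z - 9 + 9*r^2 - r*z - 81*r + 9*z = 9*r^2 + r*(-z - 89) + 10*z - 10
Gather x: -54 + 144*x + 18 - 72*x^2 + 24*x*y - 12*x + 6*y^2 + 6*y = -72*x^2 + x*(24*y + 132) + 6*y^2 + 6*y - 36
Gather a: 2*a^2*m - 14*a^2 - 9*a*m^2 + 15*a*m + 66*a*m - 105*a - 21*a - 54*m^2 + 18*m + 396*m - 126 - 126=a^2*(2*m - 14) + a*(-9*m^2 + 81*m - 126) - 54*m^2 + 414*m - 252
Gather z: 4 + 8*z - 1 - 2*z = 6*z + 3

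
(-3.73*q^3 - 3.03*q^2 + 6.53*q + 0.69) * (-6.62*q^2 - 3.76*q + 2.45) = 24.6926*q^5 + 34.0834*q^4 - 40.9743*q^3 - 36.5441*q^2 + 13.4041*q + 1.6905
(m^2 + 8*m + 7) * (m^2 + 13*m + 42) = m^4 + 21*m^3 + 153*m^2 + 427*m + 294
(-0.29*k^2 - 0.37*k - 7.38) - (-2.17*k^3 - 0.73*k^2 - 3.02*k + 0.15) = 2.17*k^3 + 0.44*k^2 + 2.65*k - 7.53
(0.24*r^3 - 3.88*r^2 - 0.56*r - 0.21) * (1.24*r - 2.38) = 0.2976*r^4 - 5.3824*r^3 + 8.54*r^2 + 1.0724*r + 0.4998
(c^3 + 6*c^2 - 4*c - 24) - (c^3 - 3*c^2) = 9*c^2 - 4*c - 24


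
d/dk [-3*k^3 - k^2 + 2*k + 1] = -9*k^2 - 2*k + 2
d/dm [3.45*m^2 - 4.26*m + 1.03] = 6.9*m - 4.26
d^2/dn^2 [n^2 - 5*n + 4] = 2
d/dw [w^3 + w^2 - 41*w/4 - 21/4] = 3*w^2 + 2*w - 41/4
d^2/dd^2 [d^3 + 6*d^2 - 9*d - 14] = 6*d + 12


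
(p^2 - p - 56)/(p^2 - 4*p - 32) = (p + 7)/(p + 4)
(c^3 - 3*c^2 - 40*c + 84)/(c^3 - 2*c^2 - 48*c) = (c^2 - 9*c + 14)/(c*(c - 8))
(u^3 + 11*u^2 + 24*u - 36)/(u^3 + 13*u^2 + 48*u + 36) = (u - 1)/(u + 1)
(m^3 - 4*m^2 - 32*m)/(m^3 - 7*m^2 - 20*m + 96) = m/(m - 3)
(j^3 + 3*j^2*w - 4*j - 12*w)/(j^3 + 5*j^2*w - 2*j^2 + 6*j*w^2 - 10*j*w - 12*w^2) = (j + 2)/(j + 2*w)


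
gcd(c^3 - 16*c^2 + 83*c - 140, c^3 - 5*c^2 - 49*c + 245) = c^2 - 12*c + 35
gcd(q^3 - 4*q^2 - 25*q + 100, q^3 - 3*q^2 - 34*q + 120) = q^2 - 9*q + 20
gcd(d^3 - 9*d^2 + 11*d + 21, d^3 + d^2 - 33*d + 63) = d - 3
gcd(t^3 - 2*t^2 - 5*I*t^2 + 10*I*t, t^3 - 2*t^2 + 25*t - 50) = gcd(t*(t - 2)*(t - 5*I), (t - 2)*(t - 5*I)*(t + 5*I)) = t^2 + t*(-2 - 5*I) + 10*I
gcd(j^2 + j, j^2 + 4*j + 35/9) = 1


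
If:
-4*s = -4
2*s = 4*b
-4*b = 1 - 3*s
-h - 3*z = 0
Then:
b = 1/2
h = -3*z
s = 1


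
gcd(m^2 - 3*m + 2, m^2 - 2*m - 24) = 1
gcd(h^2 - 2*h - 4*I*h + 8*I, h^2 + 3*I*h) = 1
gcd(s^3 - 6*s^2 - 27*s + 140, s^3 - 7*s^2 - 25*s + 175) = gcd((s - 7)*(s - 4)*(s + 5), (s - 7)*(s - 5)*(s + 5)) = s^2 - 2*s - 35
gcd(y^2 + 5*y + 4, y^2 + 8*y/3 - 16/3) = y + 4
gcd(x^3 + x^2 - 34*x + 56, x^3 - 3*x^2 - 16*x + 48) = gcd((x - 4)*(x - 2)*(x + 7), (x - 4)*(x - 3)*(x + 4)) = x - 4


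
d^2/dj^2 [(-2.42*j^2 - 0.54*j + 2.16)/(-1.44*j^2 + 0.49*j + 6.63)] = (-7.105427357601e-15*j^4 + 5.654592*j^3 + 111.751488*j^2 + 40.077504*j + 166.961664)/(2.985984*j^6 - 3.048192*j^5 - 40.206672*j^4 + 27.951119*j^3 + 185.118219*j^2 - 64.616643*j - 291.434247)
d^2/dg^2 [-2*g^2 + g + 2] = -4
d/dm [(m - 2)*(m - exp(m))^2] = (m - exp(m))*(m + 2*(1 - exp(m))*(m - 2) - exp(m))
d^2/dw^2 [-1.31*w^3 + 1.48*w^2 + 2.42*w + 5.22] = 2.96 - 7.86*w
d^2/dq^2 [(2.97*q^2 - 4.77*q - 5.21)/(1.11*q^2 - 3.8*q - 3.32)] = (13.300686*q^3 + 27.1548180000001*q^2 + 26.384256*q - 3.034888)/(1.367631*q^6 - 14.04594*q^5 + 35.813484*q^4 + 29.15056*q^3 - 107.117808*q^2 - 125.65536*q - 36.594368)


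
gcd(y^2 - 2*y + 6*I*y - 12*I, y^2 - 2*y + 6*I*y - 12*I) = y^2 + y*(-2 + 6*I) - 12*I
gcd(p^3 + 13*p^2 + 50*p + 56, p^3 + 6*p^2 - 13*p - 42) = p^2 + 9*p + 14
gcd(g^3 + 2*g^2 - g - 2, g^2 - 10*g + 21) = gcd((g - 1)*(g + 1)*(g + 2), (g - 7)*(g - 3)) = 1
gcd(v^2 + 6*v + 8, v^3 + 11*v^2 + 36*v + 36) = v + 2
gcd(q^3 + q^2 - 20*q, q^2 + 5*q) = q^2 + 5*q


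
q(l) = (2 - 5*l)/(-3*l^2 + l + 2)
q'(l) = (2 - 5*l)*(6*l - 1)/(-3*l^2 + l + 2)^2 - 5/(-3*l^2 + l + 2)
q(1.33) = 2.35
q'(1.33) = -5.78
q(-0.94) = -4.21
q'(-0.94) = -14.44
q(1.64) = 1.40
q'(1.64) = -1.67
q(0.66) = -0.96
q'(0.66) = -5.80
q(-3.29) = -0.55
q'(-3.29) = -0.19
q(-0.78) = -9.75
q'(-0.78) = -83.23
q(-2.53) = -0.74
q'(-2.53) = -0.36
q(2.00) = 1.00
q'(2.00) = -0.75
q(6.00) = 0.28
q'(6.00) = -0.05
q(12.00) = 0.14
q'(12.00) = -0.01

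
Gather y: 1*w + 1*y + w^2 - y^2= w^2 + w - y^2 + y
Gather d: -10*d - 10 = -10*d - 10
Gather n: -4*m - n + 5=-4*m - n + 5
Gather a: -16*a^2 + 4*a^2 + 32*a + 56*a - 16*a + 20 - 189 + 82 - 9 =-12*a^2 + 72*a - 96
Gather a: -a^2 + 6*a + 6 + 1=-a^2 + 6*a + 7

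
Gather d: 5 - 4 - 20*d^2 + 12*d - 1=-20*d^2 + 12*d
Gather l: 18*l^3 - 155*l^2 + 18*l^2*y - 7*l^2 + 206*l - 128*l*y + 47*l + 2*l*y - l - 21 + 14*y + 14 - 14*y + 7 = 18*l^3 + l^2*(18*y - 162) + l*(252 - 126*y)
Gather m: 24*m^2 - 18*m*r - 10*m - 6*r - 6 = 24*m^2 + m*(-18*r - 10) - 6*r - 6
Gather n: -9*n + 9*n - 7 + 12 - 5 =0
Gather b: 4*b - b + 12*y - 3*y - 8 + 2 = 3*b + 9*y - 6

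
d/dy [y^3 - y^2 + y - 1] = 3*y^2 - 2*y + 1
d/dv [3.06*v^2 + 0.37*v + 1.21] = 6.12*v + 0.37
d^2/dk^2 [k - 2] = 0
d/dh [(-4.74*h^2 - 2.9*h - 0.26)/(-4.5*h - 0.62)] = (21.33*h^2 + 5.8776*h + 0.628)/(20.25*h^2 + 5.58*h + 0.3844)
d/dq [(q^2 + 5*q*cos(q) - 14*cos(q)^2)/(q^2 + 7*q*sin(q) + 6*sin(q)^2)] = ((q^2 + 7*q*sin(q) + 6*sin(q)^2)*(-5*q*sin(q) + 2*q + 14*sin(2*q) + 5*cos(q)) - (q^2 + 5*q*cos(q) - 14*cos(q)^2)*(7*q*cos(q) + 2*q + 7*sin(q) + 6*sin(2*q)))/((q + sin(q))^2*(q + 6*sin(q))^2)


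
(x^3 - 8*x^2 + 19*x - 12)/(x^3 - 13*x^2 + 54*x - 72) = (x - 1)/(x - 6)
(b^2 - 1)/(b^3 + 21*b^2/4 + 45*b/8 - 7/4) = 8*(b^2 - 1)/(8*b^3 + 42*b^2 + 45*b - 14)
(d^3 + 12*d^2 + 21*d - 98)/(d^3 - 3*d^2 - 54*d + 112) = (d + 7)/(d - 8)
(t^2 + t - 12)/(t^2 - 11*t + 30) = (t^2 + t - 12)/(t^2 - 11*t + 30)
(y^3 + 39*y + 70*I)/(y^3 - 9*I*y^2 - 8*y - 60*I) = (y^2 - 2*I*y + 35)/(y^2 - 11*I*y - 30)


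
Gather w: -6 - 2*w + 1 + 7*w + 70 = 5*w + 65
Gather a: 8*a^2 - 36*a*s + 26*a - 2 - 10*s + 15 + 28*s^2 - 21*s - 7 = 8*a^2 + a*(26 - 36*s) + 28*s^2 - 31*s + 6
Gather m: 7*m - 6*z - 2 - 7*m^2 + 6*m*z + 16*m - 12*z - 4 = -7*m^2 + m*(6*z + 23) - 18*z - 6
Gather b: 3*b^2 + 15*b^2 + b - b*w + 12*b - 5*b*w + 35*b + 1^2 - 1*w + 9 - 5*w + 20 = 18*b^2 + b*(48 - 6*w) - 6*w + 30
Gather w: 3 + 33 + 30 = 66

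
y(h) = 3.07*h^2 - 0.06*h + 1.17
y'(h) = 6.14*h - 0.06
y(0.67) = 2.51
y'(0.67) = 4.05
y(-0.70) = 2.72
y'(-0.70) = -4.36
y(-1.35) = 6.85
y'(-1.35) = -8.35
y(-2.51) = 20.66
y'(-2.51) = -15.47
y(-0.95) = 4.00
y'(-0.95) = -5.89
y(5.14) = 81.97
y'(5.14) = 31.50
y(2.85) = 25.94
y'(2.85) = 17.44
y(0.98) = 4.06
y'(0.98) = 5.96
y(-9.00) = 250.38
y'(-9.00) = -55.32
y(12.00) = 442.53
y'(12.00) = 73.62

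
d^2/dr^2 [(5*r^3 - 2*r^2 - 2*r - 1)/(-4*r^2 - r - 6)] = 2*(139*r^3 - 186*r^2 - 672*r + 37)/(64*r^6 + 48*r^5 + 300*r^4 + 145*r^3 + 450*r^2 + 108*r + 216)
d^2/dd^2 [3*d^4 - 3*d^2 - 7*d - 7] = 36*d^2 - 6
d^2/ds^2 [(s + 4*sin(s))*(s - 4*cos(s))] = 4*sqrt(2)*s*cos(s + pi/4) + 32*sin(2*s) + 8*sqrt(2)*sin(s + pi/4) + 2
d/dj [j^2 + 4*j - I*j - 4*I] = 2*j + 4 - I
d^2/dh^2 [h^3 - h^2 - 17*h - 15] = 6*h - 2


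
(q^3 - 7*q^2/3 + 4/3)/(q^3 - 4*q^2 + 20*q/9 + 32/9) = 3*(q - 1)/(3*q - 8)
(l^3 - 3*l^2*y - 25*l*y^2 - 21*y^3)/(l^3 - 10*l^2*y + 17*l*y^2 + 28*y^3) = (-l - 3*y)/(-l + 4*y)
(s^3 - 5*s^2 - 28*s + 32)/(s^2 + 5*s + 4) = (s^2 - 9*s + 8)/(s + 1)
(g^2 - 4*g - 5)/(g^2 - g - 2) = (g - 5)/(g - 2)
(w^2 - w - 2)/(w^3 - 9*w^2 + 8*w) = (w^2 - w - 2)/(w*(w^2 - 9*w + 8))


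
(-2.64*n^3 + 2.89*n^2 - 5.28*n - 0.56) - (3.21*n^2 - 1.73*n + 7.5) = -2.64*n^3 - 0.32*n^2 - 3.55*n - 8.06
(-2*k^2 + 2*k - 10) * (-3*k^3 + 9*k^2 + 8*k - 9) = 6*k^5 - 24*k^4 + 32*k^3 - 56*k^2 - 98*k + 90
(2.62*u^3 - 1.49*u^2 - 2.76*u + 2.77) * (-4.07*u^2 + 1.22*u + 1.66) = -10.6634*u^5 + 9.2607*u^4 + 13.7646*u^3 - 17.1145*u^2 - 1.2022*u + 4.5982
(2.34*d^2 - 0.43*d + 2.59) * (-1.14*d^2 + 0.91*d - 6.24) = -2.6676*d^4 + 2.6196*d^3 - 17.9455*d^2 + 5.0401*d - 16.1616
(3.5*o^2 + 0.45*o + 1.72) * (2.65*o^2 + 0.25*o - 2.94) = 9.275*o^4 + 2.0675*o^3 - 5.6195*o^2 - 0.893*o - 5.0568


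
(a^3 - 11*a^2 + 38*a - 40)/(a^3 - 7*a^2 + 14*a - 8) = (a - 5)/(a - 1)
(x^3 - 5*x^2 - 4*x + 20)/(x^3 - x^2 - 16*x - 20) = (x - 2)/(x + 2)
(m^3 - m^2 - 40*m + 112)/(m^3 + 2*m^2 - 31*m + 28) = (m - 4)/(m - 1)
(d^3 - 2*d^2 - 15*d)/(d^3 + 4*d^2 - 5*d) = (d^2 - 2*d - 15)/(d^2 + 4*d - 5)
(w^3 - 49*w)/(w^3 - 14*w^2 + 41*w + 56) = w*(w + 7)/(w^2 - 7*w - 8)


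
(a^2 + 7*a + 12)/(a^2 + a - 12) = (a + 3)/(a - 3)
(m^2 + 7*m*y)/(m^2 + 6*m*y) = (m + 7*y)/(m + 6*y)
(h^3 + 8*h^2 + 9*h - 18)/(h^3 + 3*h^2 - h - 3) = (h + 6)/(h + 1)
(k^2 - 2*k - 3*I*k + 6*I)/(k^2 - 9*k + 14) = (k - 3*I)/(k - 7)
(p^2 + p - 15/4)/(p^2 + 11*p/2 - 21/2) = (p + 5/2)/(p + 7)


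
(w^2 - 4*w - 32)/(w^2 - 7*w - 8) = (w + 4)/(w + 1)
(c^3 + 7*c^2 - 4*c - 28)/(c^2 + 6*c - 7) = (c^2 - 4)/(c - 1)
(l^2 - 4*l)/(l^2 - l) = (l - 4)/(l - 1)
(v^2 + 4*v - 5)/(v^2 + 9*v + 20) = (v - 1)/(v + 4)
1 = 1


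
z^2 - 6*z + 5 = (z - 5)*(z - 1)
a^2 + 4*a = a*(a + 4)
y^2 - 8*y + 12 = (y - 6)*(y - 2)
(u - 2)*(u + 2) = u^2 - 4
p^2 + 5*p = p*(p + 5)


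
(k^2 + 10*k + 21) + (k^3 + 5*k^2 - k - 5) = k^3 + 6*k^2 + 9*k + 16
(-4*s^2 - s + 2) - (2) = -4*s^2 - s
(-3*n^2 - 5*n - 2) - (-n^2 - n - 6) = -2*n^2 - 4*n + 4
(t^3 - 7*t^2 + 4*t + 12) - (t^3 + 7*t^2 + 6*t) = -14*t^2 - 2*t + 12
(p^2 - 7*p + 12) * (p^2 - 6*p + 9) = p^4 - 13*p^3 + 63*p^2 - 135*p + 108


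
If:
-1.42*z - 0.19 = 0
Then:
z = -0.13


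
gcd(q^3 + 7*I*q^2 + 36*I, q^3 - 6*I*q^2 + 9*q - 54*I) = q + 3*I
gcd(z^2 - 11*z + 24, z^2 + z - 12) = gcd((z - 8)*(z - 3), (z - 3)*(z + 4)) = z - 3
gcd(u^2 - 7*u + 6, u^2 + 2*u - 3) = u - 1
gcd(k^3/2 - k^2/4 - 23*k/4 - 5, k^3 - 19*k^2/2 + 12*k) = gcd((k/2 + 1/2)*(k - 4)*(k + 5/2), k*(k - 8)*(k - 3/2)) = 1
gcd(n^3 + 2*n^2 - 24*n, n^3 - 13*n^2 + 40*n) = n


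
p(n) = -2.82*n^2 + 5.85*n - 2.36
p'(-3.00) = 22.77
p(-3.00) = -45.29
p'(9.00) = -44.91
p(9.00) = -178.13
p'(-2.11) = 17.75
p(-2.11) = -27.26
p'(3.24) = -12.42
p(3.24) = -13.01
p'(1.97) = -5.26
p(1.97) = -1.78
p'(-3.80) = 27.28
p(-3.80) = -65.31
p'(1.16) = -0.69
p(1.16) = 0.63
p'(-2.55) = 20.23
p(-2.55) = -35.61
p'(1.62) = -3.29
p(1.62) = -0.28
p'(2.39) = -7.63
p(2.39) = -4.49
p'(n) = 5.85 - 5.64*n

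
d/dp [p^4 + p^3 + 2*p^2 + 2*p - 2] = 4*p^3 + 3*p^2 + 4*p + 2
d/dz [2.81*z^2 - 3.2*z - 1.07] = 5.62*z - 3.2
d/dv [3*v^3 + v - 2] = 9*v^2 + 1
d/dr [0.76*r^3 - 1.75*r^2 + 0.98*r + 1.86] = 2.28*r^2 - 3.5*r + 0.98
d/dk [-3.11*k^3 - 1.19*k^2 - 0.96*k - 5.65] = -9.33*k^2 - 2.38*k - 0.96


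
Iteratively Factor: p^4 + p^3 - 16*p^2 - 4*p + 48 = (p + 2)*(p^3 - p^2 - 14*p + 24) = (p - 3)*(p + 2)*(p^2 + 2*p - 8) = (p - 3)*(p - 2)*(p + 2)*(p + 4)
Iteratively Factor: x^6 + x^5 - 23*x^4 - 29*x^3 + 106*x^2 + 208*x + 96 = (x + 2)*(x^5 - x^4 - 21*x^3 + 13*x^2 + 80*x + 48) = (x - 4)*(x + 2)*(x^4 + 3*x^3 - 9*x^2 - 23*x - 12) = (x - 4)*(x + 1)*(x + 2)*(x^3 + 2*x^2 - 11*x - 12) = (x - 4)*(x + 1)*(x + 2)*(x + 4)*(x^2 - 2*x - 3) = (x - 4)*(x - 3)*(x + 1)*(x + 2)*(x + 4)*(x + 1)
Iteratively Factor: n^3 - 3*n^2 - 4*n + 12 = (n - 3)*(n^2 - 4) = (n - 3)*(n + 2)*(n - 2)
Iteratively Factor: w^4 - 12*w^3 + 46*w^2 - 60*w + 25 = (w - 5)*(w^3 - 7*w^2 + 11*w - 5) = (w - 5)^2*(w^2 - 2*w + 1) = (w - 5)^2*(w - 1)*(w - 1)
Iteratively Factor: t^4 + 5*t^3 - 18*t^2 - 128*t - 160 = (t - 5)*(t^3 + 10*t^2 + 32*t + 32) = (t - 5)*(t + 4)*(t^2 + 6*t + 8) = (t - 5)*(t + 4)^2*(t + 2)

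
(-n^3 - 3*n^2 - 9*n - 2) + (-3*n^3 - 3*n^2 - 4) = -4*n^3 - 6*n^2 - 9*n - 6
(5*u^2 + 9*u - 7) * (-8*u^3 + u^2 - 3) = -40*u^5 - 67*u^4 + 65*u^3 - 22*u^2 - 27*u + 21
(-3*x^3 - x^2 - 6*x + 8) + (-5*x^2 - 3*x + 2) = -3*x^3 - 6*x^2 - 9*x + 10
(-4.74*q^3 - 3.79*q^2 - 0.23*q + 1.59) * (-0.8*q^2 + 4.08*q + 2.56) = 3.792*q^5 - 16.3072*q^4 - 27.4136*q^3 - 11.9128*q^2 + 5.8984*q + 4.0704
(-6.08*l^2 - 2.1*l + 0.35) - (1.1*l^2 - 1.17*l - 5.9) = -7.18*l^2 - 0.93*l + 6.25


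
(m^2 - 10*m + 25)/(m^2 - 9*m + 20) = (m - 5)/(m - 4)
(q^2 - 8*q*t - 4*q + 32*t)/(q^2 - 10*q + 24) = (q - 8*t)/(q - 6)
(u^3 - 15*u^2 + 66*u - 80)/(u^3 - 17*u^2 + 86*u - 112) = (u - 5)/(u - 7)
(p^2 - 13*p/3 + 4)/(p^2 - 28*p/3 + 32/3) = (p - 3)/(p - 8)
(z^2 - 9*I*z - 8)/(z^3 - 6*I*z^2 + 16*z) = (z - I)/(z*(z + 2*I))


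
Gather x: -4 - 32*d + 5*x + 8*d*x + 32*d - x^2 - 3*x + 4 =-x^2 + x*(8*d + 2)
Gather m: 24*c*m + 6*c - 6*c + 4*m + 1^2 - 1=m*(24*c + 4)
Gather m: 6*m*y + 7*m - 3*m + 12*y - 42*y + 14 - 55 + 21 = m*(6*y + 4) - 30*y - 20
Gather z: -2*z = -2*z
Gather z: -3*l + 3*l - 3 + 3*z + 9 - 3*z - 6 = 0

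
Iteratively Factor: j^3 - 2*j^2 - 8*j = (j + 2)*(j^2 - 4*j) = j*(j + 2)*(j - 4)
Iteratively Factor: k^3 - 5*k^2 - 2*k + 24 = (k - 3)*(k^2 - 2*k - 8) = (k - 3)*(k + 2)*(k - 4)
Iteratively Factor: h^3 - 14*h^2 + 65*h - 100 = (h - 4)*(h^2 - 10*h + 25) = (h - 5)*(h - 4)*(h - 5)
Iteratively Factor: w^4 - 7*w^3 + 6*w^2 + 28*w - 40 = (w - 2)*(w^3 - 5*w^2 - 4*w + 20) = (w - 2)*(w + 2)*(w^2 - 7*w + 10) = (w - 2)^2*(w + 2)*(w - 5)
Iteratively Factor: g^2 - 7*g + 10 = (g - 5)*(g - 2)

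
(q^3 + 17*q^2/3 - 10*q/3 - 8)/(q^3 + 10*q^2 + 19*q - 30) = (3*q^2 - q - 4)/(3*(q^2 + 4*q - 5))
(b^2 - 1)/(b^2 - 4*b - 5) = (b - 1)/(b - 5)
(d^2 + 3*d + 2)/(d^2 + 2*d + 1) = (d + 2)/(d + 1)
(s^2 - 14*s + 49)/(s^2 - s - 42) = (s - 7)/(s + 6)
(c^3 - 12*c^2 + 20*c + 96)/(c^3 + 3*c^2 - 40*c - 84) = (c - 8)/(c + 7)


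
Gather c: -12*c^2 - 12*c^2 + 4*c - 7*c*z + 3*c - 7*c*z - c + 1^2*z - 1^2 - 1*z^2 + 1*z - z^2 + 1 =-24*c^2 + c*(6 - 14*z) - 2*z^2 + 2*z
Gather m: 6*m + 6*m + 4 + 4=12*m + 8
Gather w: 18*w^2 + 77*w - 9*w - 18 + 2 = 18*w^2 + 68*w - 16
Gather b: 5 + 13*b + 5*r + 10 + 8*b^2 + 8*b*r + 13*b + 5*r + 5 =8*b^2 + b*(8*r + 26) + 10*r + 20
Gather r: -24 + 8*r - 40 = 8*r - 64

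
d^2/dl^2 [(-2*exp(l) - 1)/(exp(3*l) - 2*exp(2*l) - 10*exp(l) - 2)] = (-8*exp(6*l) + 3*exp(5*l) - 66*exp(4*l) - 8*exp(3*l) - 30*exp(2*l) - 44*exp(l) + 12)*exp(l)/(exp(9*l) - 6*exp(8*l) - 18*exp(7*l) + 106*exp(6*l) + 204*exp(5*l) - 504*exp(4*l) - 1228*exp(3*l) - 624*exp(2*l) - 120*exp(l) - 8)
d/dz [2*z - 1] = 2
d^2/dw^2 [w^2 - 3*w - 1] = 2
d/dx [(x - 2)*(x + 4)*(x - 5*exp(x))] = -5*x^2*exp(x) + 3*x^2 - 20*x*exp(x) + 4*x + 30*exp(x) - 8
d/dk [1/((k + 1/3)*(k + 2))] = 3*(-6*k - 7)/(9*k^4 + 42*k^3 + 61*k^2 + 28*k + 4)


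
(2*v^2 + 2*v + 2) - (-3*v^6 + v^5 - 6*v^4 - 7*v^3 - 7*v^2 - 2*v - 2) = 3*v^6 - v^5 + 6*v^4 + 7*v^3 + 9*v^2 + 4*v + 4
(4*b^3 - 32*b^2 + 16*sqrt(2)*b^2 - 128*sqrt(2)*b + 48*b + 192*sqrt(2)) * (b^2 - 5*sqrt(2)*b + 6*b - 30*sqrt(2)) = 4*b^5 - 8*b^4 - 4*sqrt(2)*b^4 - 304*b^3 + 8*sqrt(2)*b^3 + 144*sqrt(2)*b^2 + 608*b^2 - 288*sqrt(2)*b + 5760*b - 11520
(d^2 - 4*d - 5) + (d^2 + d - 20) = 2*d^2 - 3*d - 25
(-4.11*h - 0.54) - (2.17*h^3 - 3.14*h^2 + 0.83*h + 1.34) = -2.17*h^3 + 3.14*h^2 - 4.94*h - 1.88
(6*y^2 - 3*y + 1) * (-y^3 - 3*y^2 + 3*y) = -6*y^5 - 15*y^4 + 26*y^3 - 12*y^2 + 3*y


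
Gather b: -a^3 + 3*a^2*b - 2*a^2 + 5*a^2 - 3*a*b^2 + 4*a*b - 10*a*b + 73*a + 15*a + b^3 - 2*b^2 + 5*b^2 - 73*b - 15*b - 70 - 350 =-a^3 + 3*a^2 + 88*a + b^3 + b^2*(3 - 3*a) + b*(3*a^2 - 6*a - 88) - 420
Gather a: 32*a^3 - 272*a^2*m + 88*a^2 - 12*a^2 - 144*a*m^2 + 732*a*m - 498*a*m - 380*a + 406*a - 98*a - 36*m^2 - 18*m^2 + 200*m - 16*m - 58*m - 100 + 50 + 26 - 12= 32*a^3 + a^2*(76 - 272*m) + a*(-144*m^2 + 234*m - 72) - 54*m^2 + 126*m - 36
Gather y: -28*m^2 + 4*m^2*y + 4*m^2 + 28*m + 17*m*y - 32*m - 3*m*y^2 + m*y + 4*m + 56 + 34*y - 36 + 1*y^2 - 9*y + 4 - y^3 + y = -24*m^2 - y^3 + y^2*(1 - 3*m) + y*(4*m^2 + 18*m + 26) + 24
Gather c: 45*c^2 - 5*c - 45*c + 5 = 45*c^2 - 50*c + 5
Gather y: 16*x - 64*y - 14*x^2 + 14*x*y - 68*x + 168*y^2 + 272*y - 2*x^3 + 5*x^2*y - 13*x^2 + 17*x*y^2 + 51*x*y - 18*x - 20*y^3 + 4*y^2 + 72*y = -2*x^3 - 27*x^2 - 70*x - 20*y^3 + y^2*(17*x + 172) + y*(5*x^2 + 65*x + 280)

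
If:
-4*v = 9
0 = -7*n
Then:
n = 0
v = -9/4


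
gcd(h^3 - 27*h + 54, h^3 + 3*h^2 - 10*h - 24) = h - 3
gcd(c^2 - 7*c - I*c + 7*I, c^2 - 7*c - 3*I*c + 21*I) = c - 7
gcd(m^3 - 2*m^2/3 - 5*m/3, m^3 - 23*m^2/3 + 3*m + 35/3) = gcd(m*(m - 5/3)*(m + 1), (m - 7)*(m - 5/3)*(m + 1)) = m^2 - 2*m/3 - 5/3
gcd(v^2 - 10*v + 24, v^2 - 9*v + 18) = v - 6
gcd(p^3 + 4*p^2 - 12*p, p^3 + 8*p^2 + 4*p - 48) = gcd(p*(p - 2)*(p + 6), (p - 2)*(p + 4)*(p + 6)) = p^2 + 4*p - 12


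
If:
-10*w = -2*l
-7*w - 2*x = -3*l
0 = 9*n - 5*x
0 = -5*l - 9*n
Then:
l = 0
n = 0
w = 0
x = 0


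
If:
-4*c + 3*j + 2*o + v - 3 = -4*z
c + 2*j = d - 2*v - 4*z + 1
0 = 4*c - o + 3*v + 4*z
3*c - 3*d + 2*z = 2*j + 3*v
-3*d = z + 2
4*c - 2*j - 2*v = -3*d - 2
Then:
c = 17/75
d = -44/75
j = -6/25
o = 179/75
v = 61/75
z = -6/25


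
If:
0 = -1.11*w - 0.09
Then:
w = -0.08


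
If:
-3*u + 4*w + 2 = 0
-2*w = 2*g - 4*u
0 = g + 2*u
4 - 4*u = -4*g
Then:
No Solution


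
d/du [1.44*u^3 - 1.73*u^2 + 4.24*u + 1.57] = 4.32*u^2 - 3.46*u + 4.24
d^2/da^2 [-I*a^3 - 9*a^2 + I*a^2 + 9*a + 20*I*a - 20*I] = -6*I*a - 18 + 2*I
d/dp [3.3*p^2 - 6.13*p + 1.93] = 6.6*p - 6.13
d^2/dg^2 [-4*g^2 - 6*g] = -8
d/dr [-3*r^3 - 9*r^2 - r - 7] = -9*r^2 - 18*r - 1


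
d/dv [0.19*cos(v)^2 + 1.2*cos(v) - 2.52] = -(0.38*cos(v) + 1.2)*sin(v)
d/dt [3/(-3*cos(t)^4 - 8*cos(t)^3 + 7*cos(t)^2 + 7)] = 6*(-6*cos(t)^2 - 12*cos(t) + 7)*sin(t)*cos(t)/(3*cos(t)^4 + 8*cos(t)^3 - 7*cos(t)^2 - 7)^2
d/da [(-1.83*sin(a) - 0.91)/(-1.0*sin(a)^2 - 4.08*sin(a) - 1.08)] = (-1.82*sin(a) + 0.915*cos(2*a) - 2.6514)*cos(a)/(1.0*sin(a)^2 + 4.08*sin(a) + 1.08)^2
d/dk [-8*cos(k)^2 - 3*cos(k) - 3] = (16*cos(k) + 3)*sin(k)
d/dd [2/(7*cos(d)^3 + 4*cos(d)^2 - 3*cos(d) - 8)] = 2*(21*cos(d)^2 + 8*cos(d) - 3)*sin(d)/(7*cos(d)^3 + 4*cos(d)^2 - 3*cos(d) - 8)^2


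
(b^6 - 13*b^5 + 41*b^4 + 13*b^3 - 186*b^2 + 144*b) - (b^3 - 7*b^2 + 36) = b^6 - 13*b^5 + 41*b^4 + 12*b^3 - 179*b^2 + 144*b - 36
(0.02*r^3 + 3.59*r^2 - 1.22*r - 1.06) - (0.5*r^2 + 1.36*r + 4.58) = 0.02*r^3 + 3.09*r^2 - 2.58*r - 5.64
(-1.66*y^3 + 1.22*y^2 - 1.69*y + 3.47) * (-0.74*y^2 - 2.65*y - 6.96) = 1.2284*y^5 + 3.4962*y^4 + 9.5712*y^3 - 6.5805*y^2 + 2.5669*y - 24.1512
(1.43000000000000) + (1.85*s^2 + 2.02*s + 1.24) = 1.85*s^2 + 2.02*s + 2.67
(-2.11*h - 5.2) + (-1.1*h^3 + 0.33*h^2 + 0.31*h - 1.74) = -1.1*h^3 + 0.33*h^2 - 1.8*h - 6.94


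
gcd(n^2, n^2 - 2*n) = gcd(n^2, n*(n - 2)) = n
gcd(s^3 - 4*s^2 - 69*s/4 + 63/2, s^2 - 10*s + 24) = s - 6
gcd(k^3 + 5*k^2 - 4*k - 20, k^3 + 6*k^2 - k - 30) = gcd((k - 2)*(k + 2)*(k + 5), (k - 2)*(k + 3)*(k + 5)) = k^2 + 3*k - 10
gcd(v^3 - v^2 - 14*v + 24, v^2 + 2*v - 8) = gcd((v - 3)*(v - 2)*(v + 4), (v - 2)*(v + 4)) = v^2 + 2*v - 8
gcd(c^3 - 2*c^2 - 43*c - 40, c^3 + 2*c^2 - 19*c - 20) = c^2 + 6*c + 5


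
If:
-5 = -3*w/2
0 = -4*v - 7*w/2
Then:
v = -35/12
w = 10/3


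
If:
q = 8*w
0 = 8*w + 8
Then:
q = -8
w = -1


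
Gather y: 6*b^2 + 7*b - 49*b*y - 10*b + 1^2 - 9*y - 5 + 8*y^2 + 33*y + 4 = 6*b^2 - 3*b + 8*y^2 + y*(24 - 49*b)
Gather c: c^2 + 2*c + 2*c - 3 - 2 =c^2 + 4*c - 5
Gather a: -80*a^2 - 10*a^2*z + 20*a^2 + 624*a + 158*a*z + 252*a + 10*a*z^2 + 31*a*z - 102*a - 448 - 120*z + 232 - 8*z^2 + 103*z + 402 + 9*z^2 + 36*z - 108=a^2*(-10*z - 60) + a*(10*z^2 + 189*z + 774) + z^2 + 19*z + 78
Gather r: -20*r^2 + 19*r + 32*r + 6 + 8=-20*r^2 + 51*r + 14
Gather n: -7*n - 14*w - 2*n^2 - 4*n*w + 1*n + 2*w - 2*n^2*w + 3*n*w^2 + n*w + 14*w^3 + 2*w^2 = n^2*(-2*w - 2) + n*(3*w^2 - 3*w - 6) + 14*w^3 + 2*w^2 - 12*w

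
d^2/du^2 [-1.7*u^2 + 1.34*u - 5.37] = -3.40000000000000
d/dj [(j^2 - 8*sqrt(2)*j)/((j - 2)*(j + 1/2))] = 2*(-3*j^2 + 16*sqrt(2)*j^2 - 4*j + 16*sqrt(2))/(4*j^4 - 12*j^3 + j^2 + 12*j + 4)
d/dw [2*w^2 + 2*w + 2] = 4*w + 2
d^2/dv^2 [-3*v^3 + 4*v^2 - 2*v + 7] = 8 - 18*v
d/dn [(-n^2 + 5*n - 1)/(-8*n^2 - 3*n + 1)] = (43*n^2 - 18*n + 2)/(64*n^4 + 48*n^3 - 7*n^2 - 6*n + 1)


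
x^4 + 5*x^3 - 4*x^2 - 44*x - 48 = (x - 3)*(x + 2)^2*(x + 4)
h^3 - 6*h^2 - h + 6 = (h - 6)*(h - 1)*(h + 1)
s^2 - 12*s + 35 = (s - 7)*(s - 5)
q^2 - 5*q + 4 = (q - 4)*(q - 1)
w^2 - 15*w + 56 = (w - 8)*(w - 7)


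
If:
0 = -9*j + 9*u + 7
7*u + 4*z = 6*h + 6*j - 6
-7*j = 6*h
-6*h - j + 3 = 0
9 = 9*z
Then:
No Solution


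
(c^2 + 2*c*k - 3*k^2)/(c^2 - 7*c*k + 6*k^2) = (c + 3*k)/(c - 6*k)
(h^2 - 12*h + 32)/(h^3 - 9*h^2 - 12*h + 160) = (h - 4)/(h^2 - h - 20)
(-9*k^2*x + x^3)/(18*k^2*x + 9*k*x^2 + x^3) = (-3*k + x)/(6*k + x)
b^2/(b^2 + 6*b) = b/(b + 6)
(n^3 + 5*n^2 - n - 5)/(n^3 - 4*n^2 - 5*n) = (n^2 + 4*n - 5)/(n*(n - 5))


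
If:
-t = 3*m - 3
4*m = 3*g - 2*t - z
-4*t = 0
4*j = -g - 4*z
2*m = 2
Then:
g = z/3 + 4/3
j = -13*z/12 - 1/3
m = 1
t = 0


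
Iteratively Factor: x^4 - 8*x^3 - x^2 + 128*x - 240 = (x - 5)*(x^3 - 3*x^2 - 16*x + 48) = (x - 5)*(x - 3)*(x^2 - 16) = (x - 5)*(x - 3)*(x + 4)*(x - 4)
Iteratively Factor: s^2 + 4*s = (s)*(s + 4)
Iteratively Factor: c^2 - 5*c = (c - 5)*(c)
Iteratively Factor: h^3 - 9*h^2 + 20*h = (h - 5)*(h^2 - 4*h) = (h - 5)*(h - 4)*(h)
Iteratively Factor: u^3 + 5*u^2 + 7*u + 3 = (u + 1)*(u^2 + 4*u + 3) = (u + 1)*(u + 3)*(u + 1)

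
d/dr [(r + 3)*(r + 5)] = 2*r + 8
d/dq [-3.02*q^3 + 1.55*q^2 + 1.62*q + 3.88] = -9.06*q^2 + 3.1*q + 1.62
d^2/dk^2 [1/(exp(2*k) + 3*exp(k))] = (-(exp(k) + 3)*(4*exp(k) + 3) + 2*(2*exp(k) + 3)^2)*exp(-k)/(exp(k) + 3)^3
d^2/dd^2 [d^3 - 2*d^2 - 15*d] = 6*d - 4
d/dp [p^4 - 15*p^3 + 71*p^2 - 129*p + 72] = 4*p^3 - 45*p^2 + 142*p - 129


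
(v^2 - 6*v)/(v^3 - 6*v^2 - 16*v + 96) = v/(v^2 - 16)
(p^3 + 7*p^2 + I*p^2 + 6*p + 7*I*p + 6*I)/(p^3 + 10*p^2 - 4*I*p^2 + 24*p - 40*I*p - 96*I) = (p^2 + p*(1 + I) + I)/(p^2 + 4*p*(1 - I) - 16*I)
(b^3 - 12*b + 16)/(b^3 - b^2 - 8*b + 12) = (b + 4)/(b + 3)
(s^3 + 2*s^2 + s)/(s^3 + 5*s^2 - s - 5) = s*(s + 1)/(s^2 + 4*s - 5)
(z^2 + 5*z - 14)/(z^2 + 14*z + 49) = (z - 2)/(z + 7)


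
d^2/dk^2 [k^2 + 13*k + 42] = 2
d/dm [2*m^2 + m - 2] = 4*m + 1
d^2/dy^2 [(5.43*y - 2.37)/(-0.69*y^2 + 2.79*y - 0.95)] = (-(1.38*y - 2.79)*(2.76*y - 5.58)*(5.43*y - 2.37) + (22.4802*y - 33.57)*(0.69*y^2 - 2.79*y + 0.95))/(0.69*y^2 - 2.79*y + 0.95)^3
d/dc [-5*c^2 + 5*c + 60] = 5 - 10*c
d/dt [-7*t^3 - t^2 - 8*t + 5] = -21*t^2 - 2*t - 8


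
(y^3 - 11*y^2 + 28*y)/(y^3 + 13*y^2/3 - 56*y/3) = 3*(y^2 - 11*y + 28)/(3*y^2 + 13*y - 56)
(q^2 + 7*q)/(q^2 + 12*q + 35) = q/(q + 5)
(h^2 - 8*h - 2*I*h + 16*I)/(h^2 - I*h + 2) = (h - 8)/(h + I)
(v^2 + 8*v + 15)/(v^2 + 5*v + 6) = (v + 5)/(v + 2)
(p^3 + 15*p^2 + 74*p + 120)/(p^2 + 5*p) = p + 10 + 24/p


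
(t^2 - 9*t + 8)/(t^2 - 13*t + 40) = (t - 1)/(t - 5)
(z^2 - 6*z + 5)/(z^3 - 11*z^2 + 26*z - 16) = (z - 5)/(z^2 - 10*z + 16)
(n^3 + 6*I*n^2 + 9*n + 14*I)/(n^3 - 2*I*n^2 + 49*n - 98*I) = (n + I)/(n - 7*I)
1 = 1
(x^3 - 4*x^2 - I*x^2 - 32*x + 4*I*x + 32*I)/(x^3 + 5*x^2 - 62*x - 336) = (x^2 + x*(4 - I) - 4*I)/(x^2 + 13*x + 42)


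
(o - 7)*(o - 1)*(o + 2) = o^3 - 6*o^2 - 9*o + 14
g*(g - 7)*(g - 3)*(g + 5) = g^4 - 5*g^3 - 29*g^2 + 105*g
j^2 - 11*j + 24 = (j - 8)*(j - 3)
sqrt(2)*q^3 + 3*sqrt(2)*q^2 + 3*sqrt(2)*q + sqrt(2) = (q + 1)^2*(sqrt(2)*q + sqrt(2))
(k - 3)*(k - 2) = k^2 - 5*k + 6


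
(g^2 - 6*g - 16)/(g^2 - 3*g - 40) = (g + 2)/(g + 5)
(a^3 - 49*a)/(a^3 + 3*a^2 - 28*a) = (a - 7)/(a - 4)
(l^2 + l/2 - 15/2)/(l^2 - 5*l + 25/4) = 2*(l + 3)/(2*l - 5)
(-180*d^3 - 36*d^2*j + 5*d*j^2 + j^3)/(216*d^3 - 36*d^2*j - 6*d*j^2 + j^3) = (-5*d - j)/(6*d - j)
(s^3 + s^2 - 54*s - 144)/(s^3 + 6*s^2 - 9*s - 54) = (s - 8)/(s - 3)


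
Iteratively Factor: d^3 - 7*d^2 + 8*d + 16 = (d + 1)*(d^2 - 8*d + 16) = (d - 4)*(d + 1)*(d - 4)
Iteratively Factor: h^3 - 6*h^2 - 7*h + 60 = (h - 5)*(h^2 - h - 12) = (h - 5)*(h + 3)*(h - 4)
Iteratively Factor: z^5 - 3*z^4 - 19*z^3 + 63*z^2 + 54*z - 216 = (z - 3)*(z^4 - 19*z^2 + 6*z + 72) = (z - 3)^2*(z^3 + 3*z^2 - 10*z - 24) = (z - 3)^2*(z + 4)*(z^2 - z - 6) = (z - 3)^2*(z + 2)*(z + 4)*(z - 3)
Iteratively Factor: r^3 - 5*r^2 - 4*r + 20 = (r - 5)*(r^2 - 4) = (r - 5)*(r + 2)*(r - 2)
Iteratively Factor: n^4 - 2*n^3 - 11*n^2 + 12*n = (n - 4)*(n^3 + 2*n^2 - 3*n) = (n - 4)*(n + 3)*(n^2 - n) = (n - 4)*(n - 1)*(n + 3)*(n)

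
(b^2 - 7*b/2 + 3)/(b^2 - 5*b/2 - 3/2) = (-2*b^2 + 7*b - 6)/(-2*b^2 + 5*b + 3)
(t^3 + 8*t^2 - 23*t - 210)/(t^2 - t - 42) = (t^2 + 2*t - 35)/(t - 7)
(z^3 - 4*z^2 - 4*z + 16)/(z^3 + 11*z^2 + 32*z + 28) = (z^2 - 6*z + 8)/(z^2 + 9*z + 14)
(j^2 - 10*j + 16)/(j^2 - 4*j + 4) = (j - 8)/(j - 2)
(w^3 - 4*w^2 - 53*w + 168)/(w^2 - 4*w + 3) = (w^2 - w - 56)/(w - 1)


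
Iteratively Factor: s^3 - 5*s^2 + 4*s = (s - 4)*(s^2 - s) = s*(s - 4)*(s - 1)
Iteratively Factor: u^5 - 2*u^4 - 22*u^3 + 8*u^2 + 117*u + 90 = (u + 2)*(u^4 - 4*u^3 - 14*u^2 + 36*u + 45) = (u - 5)*(u + 2)*(u^3 + u^2 - 9*u - 9) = (u - 5)*(u - 3)*(u + 2)*(u^2 + 4*u + 3) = (u - 5)*(u - 3)*(u + 1)*(u + 2)*(u + 3)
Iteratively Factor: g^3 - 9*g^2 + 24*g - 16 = (g - 1)*(g^2 - 8*g + 16) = (g - 4)*(g - 1)*(g - 4)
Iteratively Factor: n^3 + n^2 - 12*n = (n)*(n^2 + n - 12) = n*(n - 3)*(n + 4)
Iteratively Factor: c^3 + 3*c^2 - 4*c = (c + 4)*(c^2 - c) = (c - 1)*(c + 4)*(c)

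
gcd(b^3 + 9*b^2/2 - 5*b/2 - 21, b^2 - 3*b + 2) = b - 2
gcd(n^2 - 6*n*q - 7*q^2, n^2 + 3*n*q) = 1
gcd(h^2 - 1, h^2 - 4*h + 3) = h - 1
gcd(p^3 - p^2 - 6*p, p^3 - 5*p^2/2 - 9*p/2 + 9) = p^2 - p - 6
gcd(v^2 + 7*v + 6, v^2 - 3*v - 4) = v + 1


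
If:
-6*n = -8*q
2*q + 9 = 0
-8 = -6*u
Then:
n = -6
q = -9/2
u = 4/3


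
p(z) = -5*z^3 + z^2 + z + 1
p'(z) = -15*z^2 + 2*z + 1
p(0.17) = 1.17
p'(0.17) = 0.91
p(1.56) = -13.99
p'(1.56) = -32.38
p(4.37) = -392.80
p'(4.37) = -276.71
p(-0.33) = 0.96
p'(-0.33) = -1.29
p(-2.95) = 135.11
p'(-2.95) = -135.44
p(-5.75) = 978.86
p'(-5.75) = -506.44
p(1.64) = -16.73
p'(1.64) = -36.06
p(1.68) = -18.21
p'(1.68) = -37.98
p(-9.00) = 3718.00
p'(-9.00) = -1232.00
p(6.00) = -1037.00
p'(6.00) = -527.00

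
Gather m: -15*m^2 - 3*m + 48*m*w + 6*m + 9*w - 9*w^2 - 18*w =-15*m^2 + m*(48*w + 3) - 9*w^2 - 9*w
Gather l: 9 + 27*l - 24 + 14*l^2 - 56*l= 14*l^2 - 29*l - 15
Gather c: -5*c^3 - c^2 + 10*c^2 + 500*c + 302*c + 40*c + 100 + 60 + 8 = -5*c^3 + 9*c^2 + 842*c + 168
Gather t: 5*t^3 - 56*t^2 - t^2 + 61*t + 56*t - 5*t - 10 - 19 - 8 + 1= 5*t^3 - 57*t^2 + 112*t - 36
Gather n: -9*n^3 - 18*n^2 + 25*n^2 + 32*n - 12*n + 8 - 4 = -9*n^3 + 7*n^2 + 20*n + 4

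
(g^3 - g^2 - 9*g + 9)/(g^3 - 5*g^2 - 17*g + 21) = (g - 3)/(g - 7)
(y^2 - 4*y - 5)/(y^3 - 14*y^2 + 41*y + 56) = (y - 5)/(y^2 - 15*y + 56)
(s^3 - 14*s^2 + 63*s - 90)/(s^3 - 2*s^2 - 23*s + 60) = (s^2 - 11*s + 30)/(s^2 + s - 20)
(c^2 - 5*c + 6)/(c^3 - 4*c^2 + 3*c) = (c - 2)/(c*(c - 1))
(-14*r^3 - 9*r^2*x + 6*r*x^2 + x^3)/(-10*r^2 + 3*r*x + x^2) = (7*r^2 + 8*r*x + x^2)/(5*r + x)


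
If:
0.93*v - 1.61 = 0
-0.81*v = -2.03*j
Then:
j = 0.69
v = 1.73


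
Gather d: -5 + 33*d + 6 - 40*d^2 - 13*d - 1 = -40*d^2 + 20*d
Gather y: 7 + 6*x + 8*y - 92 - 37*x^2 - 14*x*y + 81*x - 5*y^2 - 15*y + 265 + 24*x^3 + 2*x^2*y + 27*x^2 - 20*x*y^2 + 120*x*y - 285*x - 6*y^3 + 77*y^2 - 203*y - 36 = 24*x^3 - 10*x^2 - 198*x - 6*y^3 + y^2*(72 - 20*x) + y*(2*x^2 + 106*x - 210) + 144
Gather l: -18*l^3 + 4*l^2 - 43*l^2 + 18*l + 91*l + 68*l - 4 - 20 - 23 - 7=-18*l^3 - 39*l^2 + 177*l - 54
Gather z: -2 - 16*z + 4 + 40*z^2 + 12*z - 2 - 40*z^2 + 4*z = 0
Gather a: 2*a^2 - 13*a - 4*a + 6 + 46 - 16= 2*a^2 - 17*a + 36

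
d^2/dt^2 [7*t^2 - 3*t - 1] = 14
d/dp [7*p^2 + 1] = 14*p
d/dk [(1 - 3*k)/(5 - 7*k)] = -8/(7*k - 5)^2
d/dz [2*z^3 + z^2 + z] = 6*z^2 + 2*z + 1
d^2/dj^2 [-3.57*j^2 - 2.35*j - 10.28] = -7.14000000000000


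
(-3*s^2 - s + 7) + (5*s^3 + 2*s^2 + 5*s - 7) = 5*s^3 - s^2 + 4*s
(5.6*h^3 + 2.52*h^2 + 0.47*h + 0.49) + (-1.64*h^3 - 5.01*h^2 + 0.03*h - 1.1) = 3.96*h^3 - 2.49*h^2 + 0.5*h - 0.61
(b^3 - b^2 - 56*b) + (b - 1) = b^3 - b^2 - 55*b - 1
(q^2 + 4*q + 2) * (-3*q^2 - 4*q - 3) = -3*q^4 - 16*q^3 - 25*q^2 - 20*q - 6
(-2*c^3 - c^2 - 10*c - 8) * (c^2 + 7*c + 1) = -2*c^5 - 15*c^4 - 19*c^3 - 79*c^2 - 66*c - 8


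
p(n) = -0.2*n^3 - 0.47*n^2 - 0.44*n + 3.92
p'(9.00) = -57.50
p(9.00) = -183.91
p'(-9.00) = -40.58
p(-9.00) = 115.61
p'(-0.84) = -0.07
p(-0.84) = 4.08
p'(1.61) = -3.51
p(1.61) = 1.16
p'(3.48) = -10.98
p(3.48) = -11.73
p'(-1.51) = -0.39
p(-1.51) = 4.20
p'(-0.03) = -0.41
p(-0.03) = 3.93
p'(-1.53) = -0.41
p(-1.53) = 4.21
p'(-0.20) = -0.28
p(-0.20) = 3.99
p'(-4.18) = -6.99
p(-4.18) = 12.15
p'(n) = -0.6*n^2 - 0.94*n - 0.44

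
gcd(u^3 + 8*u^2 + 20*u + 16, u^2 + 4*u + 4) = u^2 + 4*u + 4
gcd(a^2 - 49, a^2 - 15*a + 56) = a - 7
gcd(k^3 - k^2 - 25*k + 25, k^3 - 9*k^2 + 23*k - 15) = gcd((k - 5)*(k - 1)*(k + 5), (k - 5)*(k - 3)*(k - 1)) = k^2 - 6*k + 5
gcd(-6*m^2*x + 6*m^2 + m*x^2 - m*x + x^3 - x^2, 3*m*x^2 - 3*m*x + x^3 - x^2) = 3*m*x - 3*m + x^2 - x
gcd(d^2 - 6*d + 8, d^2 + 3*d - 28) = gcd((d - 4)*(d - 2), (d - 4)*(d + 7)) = d - 4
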